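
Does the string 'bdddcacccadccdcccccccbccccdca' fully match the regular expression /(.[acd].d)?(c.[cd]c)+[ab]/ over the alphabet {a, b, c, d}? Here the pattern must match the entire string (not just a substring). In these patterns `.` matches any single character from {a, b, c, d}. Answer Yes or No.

Yes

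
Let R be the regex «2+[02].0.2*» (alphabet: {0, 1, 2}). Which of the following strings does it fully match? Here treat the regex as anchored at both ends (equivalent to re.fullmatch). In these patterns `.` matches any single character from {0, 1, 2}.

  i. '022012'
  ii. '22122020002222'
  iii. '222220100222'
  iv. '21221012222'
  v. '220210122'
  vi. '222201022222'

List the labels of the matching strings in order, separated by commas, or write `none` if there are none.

iii, vi

i. '022012' → no match — must start with '2'
ii → no match
iii. '222220100222' → match
iv. '21221012222' → no match
v. '220210122' → no match
vi. '222201022222' → match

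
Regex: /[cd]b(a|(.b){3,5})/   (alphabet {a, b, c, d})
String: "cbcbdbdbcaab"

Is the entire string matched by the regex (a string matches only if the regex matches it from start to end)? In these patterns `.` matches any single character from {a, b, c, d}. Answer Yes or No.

No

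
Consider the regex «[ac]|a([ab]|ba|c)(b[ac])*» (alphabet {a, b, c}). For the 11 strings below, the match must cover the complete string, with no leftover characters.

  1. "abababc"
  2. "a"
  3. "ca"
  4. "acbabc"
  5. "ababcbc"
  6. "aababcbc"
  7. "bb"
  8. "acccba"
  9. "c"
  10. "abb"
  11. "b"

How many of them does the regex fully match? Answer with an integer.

6

1 → match
2 → match
3 → no match
4 → match
5 → match
6 → match
7 → no match
8 → no match
9 → match
10 → no match
11 → no match
Total matched: 6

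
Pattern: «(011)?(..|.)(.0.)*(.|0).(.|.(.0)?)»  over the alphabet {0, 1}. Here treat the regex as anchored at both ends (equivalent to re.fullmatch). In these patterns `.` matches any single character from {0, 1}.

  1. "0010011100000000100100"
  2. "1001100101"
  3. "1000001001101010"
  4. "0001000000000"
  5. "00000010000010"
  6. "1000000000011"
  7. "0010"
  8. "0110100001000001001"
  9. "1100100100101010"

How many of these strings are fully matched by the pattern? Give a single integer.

7

1 → no match
2. "1001100101" → match
3 → match
4 → match
5 → no match
6 → match
7. "0010" → match
8 → match
9 → match
Total matched: 7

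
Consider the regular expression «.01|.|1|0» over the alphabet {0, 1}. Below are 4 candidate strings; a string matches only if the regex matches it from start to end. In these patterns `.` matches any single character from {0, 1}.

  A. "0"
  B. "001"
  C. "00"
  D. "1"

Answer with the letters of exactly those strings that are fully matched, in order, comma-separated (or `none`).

A → match
B → match
C → no match
D → match

A, B, D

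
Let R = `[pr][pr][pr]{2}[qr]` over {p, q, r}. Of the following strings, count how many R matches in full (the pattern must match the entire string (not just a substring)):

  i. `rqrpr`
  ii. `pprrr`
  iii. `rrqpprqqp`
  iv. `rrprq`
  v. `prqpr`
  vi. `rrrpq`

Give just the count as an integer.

3

i → no match
ii → match
iii → no match
iv → match
v → no match
vi → match
Total matched: 3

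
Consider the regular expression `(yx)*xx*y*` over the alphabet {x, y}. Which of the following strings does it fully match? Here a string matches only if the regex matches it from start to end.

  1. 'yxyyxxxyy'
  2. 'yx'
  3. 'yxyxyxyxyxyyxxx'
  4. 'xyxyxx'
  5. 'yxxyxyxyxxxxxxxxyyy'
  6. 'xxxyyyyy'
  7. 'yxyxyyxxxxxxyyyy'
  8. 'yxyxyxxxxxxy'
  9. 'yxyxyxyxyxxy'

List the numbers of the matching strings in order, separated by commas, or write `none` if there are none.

1 → no match
2 → no match
3 → no match
4 → no match
5 → no match
6 → match
7 → no match
8 → match
9 → match

6, 8, 9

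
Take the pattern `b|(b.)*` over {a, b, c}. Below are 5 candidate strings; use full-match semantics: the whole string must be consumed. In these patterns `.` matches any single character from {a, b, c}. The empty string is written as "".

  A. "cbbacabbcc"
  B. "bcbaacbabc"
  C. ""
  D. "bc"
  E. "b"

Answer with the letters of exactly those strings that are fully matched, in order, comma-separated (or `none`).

C, D, E

A → no match
B → no match
C → match
D → match
E → match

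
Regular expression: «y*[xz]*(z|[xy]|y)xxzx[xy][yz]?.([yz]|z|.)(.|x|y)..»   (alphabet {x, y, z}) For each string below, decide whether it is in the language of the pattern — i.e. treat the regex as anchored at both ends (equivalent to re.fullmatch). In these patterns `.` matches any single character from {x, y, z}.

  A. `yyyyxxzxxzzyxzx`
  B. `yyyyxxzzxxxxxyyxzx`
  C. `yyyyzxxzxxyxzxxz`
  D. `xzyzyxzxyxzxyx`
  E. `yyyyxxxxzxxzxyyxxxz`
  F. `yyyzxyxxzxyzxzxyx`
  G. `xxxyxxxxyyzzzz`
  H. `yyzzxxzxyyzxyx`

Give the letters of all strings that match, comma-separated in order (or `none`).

A, C, E, F, H

A → match
B → no match
C → match
D → no match
E → match
F → match
G → no match
H → match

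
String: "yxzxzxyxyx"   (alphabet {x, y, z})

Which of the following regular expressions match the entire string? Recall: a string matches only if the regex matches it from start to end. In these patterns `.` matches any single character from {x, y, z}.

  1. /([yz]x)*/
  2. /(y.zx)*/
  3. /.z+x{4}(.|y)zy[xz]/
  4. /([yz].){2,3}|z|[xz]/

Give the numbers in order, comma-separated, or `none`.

1 → match
2 → no match
3 → no match
4 → no match

1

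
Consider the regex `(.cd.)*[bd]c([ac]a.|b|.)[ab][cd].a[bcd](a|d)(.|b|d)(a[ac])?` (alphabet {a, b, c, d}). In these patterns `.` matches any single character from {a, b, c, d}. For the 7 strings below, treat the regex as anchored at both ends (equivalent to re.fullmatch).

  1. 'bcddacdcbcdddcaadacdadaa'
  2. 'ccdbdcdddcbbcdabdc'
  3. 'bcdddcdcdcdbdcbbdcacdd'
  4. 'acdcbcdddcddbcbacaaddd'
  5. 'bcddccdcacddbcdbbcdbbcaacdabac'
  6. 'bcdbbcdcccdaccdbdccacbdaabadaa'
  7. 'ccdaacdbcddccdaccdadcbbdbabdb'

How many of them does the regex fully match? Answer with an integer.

6

1 → match
2 → match
3 → match
4 → match
5 → match
6 → match
7 → no match
Total matched: 6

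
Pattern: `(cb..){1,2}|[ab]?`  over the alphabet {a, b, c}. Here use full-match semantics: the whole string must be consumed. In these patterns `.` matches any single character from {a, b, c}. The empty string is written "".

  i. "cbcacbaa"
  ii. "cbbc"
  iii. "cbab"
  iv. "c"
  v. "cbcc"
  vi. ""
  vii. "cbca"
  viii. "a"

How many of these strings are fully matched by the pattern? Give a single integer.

i → match
ii → match
iii → match
iv → no match
v → match
vi → match
vii → match
viii → match
Total matched: 7

7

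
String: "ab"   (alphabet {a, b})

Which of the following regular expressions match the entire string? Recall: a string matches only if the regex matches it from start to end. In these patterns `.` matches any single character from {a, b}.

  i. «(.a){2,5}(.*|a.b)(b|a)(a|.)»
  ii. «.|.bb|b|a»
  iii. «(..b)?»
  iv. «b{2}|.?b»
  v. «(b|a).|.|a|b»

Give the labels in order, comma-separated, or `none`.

iv, v

i → no match
ii → no match
iii → no match
iv → match
v → match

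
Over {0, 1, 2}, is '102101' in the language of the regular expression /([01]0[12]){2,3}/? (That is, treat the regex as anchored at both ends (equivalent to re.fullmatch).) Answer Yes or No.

Yes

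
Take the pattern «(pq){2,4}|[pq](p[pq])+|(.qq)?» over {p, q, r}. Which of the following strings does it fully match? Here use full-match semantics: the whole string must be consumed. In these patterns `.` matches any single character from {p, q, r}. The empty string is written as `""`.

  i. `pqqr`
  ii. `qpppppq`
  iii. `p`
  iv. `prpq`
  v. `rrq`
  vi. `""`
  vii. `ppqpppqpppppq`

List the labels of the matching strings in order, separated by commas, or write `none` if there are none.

ii, vi, vii

i → no match
ii → match
iii → no match
iv → no match
v → no match
vi → match
vii → match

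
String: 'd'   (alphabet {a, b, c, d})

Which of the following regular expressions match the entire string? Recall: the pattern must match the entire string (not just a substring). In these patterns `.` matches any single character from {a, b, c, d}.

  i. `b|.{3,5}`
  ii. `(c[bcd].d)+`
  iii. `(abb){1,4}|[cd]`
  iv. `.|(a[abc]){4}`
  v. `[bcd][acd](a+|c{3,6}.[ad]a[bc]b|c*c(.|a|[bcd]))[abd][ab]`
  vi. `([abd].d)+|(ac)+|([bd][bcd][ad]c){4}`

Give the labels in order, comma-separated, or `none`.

i → no match
ii → no match — must start with 'c'
iii → match
iv → match
v → no match
vi → no match

iii, iv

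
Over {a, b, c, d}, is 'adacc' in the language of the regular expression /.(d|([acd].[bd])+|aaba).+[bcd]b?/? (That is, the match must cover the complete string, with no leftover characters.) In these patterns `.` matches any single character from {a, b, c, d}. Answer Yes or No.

Yes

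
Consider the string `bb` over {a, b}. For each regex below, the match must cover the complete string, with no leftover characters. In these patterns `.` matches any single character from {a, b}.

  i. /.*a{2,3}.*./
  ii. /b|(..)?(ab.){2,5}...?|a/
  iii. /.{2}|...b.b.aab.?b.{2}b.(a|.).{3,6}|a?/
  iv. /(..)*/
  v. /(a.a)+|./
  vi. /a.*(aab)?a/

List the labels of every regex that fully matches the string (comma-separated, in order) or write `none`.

iii, iv

i → no match
ii → no match
iii → match
iv → match
v → no match
vi → no match — must start with `a`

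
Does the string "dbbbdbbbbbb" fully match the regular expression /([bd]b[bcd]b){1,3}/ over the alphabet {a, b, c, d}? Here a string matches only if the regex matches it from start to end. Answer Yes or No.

No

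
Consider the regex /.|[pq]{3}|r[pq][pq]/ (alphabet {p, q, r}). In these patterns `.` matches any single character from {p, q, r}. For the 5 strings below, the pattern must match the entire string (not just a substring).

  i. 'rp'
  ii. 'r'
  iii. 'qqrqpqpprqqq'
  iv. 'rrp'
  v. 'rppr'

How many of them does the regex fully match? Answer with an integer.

1

i → no match
ii → match
iii → no match
iv → no match
v → no match
Total matched: 1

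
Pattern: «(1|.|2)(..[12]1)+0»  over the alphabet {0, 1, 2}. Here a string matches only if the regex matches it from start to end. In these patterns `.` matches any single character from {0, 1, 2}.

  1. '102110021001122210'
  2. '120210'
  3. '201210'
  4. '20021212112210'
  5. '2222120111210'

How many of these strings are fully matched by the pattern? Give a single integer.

1 → match
2 → match
3 → match
4 → match
5 → no match
Total matched: 4

4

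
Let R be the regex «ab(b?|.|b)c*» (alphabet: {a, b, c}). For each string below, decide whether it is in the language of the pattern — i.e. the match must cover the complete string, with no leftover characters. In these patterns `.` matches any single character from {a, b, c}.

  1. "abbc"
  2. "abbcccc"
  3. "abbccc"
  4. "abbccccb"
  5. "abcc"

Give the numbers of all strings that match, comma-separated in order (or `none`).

1 → match
2 → match
3 → match
4 → no match
5 → match

1, 2, 3, 5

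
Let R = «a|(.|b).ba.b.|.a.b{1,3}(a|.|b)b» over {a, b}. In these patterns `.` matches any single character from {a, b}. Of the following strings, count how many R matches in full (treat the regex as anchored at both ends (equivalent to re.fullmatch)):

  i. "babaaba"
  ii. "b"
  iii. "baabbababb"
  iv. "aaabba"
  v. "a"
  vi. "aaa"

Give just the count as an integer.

2

i → match
ii → no match
iii → no match
iv → no match
v → match
vi → no match
Total matched: 2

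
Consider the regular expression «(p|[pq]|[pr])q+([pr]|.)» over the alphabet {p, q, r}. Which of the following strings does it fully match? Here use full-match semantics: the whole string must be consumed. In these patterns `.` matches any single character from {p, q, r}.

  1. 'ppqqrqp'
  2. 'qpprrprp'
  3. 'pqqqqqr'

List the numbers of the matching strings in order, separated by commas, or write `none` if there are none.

1 → no match
2 → no match
3 → match

3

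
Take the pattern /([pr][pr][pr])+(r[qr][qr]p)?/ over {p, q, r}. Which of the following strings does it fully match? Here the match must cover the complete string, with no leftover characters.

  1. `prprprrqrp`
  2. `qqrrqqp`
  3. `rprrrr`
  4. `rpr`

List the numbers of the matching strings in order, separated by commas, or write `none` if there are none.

1 → match
2 → no match
3 → match
4 → match

1, 3, 4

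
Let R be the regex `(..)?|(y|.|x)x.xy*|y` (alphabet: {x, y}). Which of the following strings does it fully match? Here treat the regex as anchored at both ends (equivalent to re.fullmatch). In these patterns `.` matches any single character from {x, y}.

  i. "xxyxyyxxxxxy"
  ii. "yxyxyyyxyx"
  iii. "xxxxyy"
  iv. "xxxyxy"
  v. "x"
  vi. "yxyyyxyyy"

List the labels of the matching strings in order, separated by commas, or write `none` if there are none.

iii

i → no match
ii → no match
iii → match
iv → no match
v → no match
vi → no match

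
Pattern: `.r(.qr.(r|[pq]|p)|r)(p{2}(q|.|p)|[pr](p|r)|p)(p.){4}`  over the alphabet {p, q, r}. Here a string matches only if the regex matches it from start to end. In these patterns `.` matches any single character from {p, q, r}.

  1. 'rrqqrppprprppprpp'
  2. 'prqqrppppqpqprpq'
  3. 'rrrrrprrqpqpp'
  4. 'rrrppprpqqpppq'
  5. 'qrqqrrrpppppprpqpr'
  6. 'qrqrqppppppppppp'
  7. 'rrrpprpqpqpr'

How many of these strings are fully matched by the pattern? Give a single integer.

4

1 → match
2 → match
3 → no match
4 → no match
5 → match
6 → no match
7. 'rrrpprpqpqpr' → match
Total matched: 4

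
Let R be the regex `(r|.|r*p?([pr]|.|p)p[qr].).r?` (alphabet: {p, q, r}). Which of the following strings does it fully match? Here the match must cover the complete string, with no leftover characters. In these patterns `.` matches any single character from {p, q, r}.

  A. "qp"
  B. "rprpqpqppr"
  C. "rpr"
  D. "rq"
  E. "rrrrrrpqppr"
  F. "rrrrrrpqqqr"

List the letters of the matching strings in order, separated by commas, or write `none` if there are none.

A, C, D, E, F

A → match
B → no match
C → match
D → match
E → match
F → match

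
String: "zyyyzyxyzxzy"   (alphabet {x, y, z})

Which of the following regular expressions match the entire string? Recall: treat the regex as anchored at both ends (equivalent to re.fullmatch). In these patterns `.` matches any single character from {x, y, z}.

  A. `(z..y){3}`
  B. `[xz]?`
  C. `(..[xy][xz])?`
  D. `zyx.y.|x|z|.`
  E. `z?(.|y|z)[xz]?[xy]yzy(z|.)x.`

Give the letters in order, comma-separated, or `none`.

A → match
B → no match
C → no match
D → no match
E → no match

A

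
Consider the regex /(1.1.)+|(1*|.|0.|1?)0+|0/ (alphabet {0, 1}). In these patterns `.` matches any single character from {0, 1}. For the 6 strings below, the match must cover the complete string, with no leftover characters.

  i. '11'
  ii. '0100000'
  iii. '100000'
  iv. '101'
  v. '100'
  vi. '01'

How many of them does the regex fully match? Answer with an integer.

i → no match
ii → match
iii → match
iv → no match
v → match
vi → no match
Total matched: 3

3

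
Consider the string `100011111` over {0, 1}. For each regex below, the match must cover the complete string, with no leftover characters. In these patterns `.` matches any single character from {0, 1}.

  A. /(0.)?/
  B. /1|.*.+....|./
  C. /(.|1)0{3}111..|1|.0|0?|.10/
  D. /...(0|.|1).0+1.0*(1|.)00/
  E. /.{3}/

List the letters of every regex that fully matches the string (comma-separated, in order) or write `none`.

B, C

A → no match
B → match
C → match
D → no match — must end with `00`
E → no match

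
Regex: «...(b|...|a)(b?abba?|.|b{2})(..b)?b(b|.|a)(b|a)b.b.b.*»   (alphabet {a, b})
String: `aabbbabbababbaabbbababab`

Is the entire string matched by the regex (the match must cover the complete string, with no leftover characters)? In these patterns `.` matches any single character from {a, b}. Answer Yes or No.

Yes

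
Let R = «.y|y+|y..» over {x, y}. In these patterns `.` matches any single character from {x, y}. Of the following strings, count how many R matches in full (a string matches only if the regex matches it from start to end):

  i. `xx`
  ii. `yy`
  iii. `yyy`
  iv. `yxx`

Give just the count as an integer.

i. `xx` → no match
ii. `yy` → match
iii. `yyy` → match
iv. `yxx` → match
Total matched: 3

3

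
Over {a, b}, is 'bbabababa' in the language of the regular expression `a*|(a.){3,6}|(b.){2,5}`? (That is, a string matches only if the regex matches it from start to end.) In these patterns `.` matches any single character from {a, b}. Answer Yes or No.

No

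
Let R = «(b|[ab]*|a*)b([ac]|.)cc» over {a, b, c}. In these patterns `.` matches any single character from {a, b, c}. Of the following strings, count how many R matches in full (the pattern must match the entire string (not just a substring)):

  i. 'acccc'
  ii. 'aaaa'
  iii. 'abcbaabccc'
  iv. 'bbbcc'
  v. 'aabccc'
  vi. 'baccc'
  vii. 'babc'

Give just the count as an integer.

2

i → no match
ii → no match — must end with 'cc'
iii → no match
iv → match
v → match
vi → no match
vii → no match — must end with 'cc'
Total matched: 2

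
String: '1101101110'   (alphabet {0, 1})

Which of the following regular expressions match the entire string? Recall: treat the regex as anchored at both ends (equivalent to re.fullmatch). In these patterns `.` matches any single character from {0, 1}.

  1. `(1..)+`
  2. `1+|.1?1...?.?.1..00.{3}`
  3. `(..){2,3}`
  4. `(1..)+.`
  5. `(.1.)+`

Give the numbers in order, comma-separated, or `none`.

1 → no match
2 → no match
3 → no match
4 → match
5 → no match

4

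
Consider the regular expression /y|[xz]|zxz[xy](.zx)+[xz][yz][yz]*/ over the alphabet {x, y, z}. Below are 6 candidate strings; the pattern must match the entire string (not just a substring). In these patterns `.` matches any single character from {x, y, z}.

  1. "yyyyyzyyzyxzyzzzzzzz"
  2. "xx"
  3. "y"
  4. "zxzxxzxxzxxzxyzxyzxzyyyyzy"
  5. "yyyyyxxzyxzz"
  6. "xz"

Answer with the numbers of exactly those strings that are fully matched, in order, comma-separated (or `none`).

3, 4

1 → no match
2 → no match
3 → match
4 → match
5 → no match
6 → no match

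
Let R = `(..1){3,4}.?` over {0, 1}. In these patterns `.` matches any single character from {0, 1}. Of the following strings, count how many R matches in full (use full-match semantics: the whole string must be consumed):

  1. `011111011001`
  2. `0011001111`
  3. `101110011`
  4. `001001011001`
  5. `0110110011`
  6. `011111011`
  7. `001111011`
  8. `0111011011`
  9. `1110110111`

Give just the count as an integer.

7

1 → match
2 → no match
3 → no match
4 → match
5 → match
6 → match
7 → match
8 → match
9 → match
Total matched: 7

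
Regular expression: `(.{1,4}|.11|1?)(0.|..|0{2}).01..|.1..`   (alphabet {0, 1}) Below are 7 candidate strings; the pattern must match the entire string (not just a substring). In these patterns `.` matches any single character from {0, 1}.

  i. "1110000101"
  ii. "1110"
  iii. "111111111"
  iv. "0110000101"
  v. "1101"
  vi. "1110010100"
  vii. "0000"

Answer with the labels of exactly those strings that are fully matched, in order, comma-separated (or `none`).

i, ii, iv, v, vi

i → match
ii → match
iii → no match
iv → match
v → match
vi → match
vii → no match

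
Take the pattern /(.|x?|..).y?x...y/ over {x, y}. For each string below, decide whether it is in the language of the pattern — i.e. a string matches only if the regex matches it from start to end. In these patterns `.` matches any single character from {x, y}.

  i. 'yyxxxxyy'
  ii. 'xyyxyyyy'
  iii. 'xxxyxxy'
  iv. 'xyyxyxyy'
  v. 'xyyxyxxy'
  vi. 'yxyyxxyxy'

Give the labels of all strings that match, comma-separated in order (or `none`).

i → match
ii → match
iii → match
iv → match
v → match
vi → match

i, ii, iii, iv, v, vi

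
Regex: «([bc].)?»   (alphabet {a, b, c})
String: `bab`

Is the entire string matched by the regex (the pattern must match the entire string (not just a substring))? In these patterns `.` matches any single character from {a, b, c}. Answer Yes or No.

No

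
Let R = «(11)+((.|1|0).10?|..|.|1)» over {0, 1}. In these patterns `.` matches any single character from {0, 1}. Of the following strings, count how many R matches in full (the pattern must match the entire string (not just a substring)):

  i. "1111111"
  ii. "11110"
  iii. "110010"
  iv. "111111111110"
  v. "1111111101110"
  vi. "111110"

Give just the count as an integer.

5

i → match
ii → match
iii → match
iv → match
v → no match
vi → match
Total matched: 5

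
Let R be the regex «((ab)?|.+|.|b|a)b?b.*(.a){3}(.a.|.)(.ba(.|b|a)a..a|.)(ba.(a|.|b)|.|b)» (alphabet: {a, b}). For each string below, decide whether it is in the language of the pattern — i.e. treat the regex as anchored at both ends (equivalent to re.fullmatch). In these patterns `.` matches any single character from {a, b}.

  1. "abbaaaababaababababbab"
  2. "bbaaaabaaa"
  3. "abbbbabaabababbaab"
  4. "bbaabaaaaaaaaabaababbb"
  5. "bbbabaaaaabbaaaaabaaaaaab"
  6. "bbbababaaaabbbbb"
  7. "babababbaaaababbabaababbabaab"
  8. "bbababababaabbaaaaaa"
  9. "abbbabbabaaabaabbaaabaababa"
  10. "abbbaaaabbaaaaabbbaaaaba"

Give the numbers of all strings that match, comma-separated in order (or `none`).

1 → no match
2 → no match
3 → no match
4 → no match
5 → no match
6 → no match
7 → no match
8 → no match
9 → match
10 → no match

9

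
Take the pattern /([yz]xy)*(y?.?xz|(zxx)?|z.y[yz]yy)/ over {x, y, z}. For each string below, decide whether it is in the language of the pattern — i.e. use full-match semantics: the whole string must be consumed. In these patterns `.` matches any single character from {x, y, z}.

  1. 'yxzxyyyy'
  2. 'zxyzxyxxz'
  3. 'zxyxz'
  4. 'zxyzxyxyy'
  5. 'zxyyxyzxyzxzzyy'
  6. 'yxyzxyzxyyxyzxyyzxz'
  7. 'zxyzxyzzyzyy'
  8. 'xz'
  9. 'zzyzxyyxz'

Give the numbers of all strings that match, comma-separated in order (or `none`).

1 → no match
2 → match
3 → match
4 → no match
5 → no match
6 → match
7 → match
8 → match
9 → no match

2, 3, 6, 7, 8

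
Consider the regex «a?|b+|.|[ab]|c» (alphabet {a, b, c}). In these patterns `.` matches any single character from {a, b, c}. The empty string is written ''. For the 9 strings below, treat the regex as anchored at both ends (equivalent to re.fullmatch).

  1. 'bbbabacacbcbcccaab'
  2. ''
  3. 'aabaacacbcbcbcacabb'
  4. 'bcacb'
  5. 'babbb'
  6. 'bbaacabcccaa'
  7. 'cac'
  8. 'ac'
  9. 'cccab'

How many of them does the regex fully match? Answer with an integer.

1

1 → no match
2. '' → match
3 → no match
4. 'bcacb' → no match
5. 'babbb' → no match
6. 'bbaacabcccaa' → no match
7. 'cac' → no match
8. 'ac' → no match
9. 'cccab' → no match
Total matched: 1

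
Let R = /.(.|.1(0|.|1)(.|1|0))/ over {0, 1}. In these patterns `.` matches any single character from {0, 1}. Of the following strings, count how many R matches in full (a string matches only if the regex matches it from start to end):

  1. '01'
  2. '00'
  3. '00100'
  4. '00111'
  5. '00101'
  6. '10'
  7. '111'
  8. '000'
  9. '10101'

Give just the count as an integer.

7

1 → match
2 → match
3 → match
4 → match
5 → match
6 → match
7 → no match
8 → no match
9 → match
Total matched: 7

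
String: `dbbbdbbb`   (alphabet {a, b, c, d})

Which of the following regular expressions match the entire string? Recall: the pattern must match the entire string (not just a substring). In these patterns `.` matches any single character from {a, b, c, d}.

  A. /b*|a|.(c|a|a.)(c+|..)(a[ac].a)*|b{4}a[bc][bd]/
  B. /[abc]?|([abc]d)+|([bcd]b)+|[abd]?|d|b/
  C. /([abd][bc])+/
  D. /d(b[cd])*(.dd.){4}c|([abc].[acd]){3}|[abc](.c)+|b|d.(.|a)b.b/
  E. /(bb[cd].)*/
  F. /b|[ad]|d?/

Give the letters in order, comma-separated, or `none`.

A → no match
B → match
C → match
D → no match
E → no match
F → no match

B, C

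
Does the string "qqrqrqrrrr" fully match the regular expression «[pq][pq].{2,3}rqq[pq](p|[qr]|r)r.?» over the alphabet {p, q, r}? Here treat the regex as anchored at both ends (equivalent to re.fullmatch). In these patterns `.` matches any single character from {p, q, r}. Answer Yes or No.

No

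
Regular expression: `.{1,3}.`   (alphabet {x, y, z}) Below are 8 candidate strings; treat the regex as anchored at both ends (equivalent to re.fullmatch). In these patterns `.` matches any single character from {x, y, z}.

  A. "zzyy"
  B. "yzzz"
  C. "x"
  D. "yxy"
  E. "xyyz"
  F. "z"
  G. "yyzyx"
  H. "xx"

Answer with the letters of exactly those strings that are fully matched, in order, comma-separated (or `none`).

A, B, D, E, H

A. "zzyy" → match
B. "yzzz" → match
C. "x" → no match
D. "yxy" → match
E. "xyyz" → match
F. "z" → no match
G. "yyzyx" → no match
H. "xx" → match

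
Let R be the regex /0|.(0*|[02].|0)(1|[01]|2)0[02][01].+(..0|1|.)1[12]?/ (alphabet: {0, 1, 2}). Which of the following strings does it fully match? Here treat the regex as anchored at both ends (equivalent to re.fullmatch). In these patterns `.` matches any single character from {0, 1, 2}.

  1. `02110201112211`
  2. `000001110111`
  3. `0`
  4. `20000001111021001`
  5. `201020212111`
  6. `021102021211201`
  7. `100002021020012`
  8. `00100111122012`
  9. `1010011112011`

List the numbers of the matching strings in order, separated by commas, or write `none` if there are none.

1, 2, 3, 4, 5, 6, 7, 8, 9

1 → match
2. `000001110111` → match
3. `0` → match
4 → match
5. `201020212111` → match
6 → match
7 → match
8 → match
9 → match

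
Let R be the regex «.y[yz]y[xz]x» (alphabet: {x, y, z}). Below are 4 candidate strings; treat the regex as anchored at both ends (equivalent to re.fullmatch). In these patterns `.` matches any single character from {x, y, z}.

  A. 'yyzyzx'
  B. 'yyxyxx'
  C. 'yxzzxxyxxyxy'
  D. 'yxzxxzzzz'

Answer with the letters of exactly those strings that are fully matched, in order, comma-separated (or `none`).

A → match
B → no match
C → no match — must end with 'x'
D → no match — must end with 'x'

A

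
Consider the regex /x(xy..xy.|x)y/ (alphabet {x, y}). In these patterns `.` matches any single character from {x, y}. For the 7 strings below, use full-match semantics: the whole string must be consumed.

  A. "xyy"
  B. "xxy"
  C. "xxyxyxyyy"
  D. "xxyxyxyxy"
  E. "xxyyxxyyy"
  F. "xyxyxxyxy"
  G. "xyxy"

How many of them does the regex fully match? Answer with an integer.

A. "xyy" → no match
B. "xxy" → match
C. "xxyxyxyyy" → match
D. "xxyxyxyxy" → match
E. "xxyyxxyyy" → match
F. "xyxyxxyxy" → no match
G. "xyxy" → no match
Total matched: 4

4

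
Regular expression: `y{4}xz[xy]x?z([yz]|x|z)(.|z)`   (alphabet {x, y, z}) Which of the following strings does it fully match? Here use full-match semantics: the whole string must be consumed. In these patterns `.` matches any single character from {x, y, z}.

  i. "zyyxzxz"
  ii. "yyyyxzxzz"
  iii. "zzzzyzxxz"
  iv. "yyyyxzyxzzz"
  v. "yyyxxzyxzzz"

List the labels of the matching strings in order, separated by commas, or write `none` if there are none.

i → no match — must start with "y"
ii → no match
iii → no match — must start with "y"
iv → match
v → no match

iv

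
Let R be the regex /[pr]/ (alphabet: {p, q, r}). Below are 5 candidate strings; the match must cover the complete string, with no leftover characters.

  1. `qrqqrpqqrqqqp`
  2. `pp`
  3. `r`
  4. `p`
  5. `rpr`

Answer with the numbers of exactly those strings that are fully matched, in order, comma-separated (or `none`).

1 → no match
2. `pp` → no match
3. `r` → match
4. `p` → match
5. `rpr` → no match

3, 4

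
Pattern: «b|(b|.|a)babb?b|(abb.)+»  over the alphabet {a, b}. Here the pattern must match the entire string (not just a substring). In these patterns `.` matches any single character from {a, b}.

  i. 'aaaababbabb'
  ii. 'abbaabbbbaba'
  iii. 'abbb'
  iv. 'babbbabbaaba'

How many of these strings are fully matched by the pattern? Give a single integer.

i → no match
ii → no match
iii → match
iv → no match
Total matched: 1

1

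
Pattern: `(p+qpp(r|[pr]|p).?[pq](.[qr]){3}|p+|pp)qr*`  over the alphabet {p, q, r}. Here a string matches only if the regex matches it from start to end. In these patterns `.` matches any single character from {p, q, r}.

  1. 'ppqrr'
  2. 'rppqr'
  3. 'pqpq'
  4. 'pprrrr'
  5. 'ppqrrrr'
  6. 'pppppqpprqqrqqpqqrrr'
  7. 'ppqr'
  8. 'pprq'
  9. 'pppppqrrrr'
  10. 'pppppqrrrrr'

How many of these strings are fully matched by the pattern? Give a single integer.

6

1 → match
2 → no match
3 → no match
4 → no match
5 → match
6 → match
7 → match
8 → no match
9 → match
10 → match
Total matched: 6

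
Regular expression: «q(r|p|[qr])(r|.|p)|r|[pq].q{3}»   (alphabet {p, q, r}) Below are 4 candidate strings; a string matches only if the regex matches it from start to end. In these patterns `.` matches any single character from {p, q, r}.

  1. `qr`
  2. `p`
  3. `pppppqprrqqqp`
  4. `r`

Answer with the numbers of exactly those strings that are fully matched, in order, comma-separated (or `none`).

1 → no match
2 → no match
3 → no match
4 → match

4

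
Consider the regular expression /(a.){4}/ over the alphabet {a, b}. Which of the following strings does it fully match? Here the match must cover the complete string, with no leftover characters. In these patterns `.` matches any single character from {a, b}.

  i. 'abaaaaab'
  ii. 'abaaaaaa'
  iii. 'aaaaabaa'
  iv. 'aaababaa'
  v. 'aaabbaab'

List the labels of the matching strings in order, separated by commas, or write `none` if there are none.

i, ii, iii, iv

i → match
ii → match
iii → match
iv → match
v → no match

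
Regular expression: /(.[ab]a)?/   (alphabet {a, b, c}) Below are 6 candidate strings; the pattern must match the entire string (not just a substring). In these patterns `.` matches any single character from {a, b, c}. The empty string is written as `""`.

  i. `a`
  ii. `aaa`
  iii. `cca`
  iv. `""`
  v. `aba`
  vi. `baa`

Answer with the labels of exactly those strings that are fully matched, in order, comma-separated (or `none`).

i → no match
ii → match
iii → no match
iv → match
v → match
vi → match

ii, iv, v, vi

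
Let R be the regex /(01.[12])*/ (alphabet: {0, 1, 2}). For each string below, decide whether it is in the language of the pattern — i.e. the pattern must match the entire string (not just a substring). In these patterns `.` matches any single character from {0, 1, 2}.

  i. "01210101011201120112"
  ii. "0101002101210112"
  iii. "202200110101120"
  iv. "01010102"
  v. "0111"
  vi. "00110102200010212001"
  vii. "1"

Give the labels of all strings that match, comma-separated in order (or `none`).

i → match
ii → no match
iii → no match
iv → match
v → match
vi → no match
vii → no match

i, iv, v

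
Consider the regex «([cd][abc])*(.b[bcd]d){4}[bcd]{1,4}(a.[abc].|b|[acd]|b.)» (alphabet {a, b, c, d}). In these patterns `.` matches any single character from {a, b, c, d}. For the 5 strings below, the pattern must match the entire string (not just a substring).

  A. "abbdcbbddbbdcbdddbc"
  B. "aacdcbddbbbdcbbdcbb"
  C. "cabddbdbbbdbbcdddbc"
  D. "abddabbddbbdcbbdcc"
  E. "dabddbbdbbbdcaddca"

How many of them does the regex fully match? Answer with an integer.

A → match
B → no match
C → no match
D → match
E → no match
Total matched: 2

2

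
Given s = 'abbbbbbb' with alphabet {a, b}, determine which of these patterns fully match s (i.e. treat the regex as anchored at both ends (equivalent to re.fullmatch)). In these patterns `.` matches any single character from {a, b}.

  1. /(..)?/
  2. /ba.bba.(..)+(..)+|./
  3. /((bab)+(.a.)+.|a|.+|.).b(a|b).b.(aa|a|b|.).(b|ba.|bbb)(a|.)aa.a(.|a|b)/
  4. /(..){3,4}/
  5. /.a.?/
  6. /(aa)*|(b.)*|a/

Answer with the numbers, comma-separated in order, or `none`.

1 → no match
2 → no match
3 → no match
4 → match
5 → no match
6 → no match

4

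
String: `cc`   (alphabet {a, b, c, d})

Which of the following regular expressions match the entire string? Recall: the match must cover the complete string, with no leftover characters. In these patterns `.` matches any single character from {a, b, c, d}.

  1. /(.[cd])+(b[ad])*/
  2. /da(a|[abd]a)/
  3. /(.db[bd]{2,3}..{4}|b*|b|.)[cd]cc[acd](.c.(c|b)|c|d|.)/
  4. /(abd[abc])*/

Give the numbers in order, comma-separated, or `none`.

1

1 → match
2 → no match — must start with `da`
3 → no match
4 → no match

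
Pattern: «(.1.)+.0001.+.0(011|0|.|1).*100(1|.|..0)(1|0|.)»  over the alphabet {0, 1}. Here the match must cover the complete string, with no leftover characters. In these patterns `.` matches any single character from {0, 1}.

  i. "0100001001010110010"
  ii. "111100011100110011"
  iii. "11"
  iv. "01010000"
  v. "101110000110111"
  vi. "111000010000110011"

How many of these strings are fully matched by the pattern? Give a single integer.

i → no match
ii → match
iii → no match
iv → no match
v → no match
vi → match
Total matched: 2

2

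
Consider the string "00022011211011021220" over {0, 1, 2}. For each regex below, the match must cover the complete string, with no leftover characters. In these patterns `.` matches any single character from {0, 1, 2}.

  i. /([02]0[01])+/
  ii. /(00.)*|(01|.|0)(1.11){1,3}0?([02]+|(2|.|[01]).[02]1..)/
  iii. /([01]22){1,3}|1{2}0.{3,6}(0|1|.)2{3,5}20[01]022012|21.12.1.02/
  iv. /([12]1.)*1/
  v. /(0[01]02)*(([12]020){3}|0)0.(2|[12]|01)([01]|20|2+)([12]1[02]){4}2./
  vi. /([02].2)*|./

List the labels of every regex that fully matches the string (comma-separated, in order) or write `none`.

v

i → no match
ii → no match
iii → no match
iv → no match — must end with "1"
v → match
vi → no match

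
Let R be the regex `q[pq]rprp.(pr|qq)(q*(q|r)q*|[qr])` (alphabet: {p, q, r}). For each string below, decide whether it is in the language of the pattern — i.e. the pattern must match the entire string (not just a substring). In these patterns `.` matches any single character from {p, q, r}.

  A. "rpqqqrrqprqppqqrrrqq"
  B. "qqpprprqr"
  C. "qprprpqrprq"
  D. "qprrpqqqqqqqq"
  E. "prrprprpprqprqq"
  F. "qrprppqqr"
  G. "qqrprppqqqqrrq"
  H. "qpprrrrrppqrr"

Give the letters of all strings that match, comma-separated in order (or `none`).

A → no match — must start with "q"
B → no match
C → no match
D → no match
E → no match — must start with "q"
F → no match
G → no match
H → no match

none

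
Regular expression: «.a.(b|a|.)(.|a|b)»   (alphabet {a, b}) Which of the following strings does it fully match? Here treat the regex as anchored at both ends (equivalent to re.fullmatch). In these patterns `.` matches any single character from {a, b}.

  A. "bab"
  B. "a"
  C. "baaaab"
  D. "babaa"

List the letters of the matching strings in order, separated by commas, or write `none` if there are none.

D

A → no match
B → no match
C → no match
D → match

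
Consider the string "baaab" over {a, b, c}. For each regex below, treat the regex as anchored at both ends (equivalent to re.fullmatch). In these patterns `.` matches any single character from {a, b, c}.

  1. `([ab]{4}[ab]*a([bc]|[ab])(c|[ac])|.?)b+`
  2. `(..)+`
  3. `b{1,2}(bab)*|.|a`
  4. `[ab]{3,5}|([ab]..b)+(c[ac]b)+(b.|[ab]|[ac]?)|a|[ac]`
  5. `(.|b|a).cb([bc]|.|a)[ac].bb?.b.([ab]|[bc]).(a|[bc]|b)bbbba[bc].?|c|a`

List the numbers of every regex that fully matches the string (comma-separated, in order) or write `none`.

4

1 → no match
2 → no match
3 → no match
4 → match
5 → no match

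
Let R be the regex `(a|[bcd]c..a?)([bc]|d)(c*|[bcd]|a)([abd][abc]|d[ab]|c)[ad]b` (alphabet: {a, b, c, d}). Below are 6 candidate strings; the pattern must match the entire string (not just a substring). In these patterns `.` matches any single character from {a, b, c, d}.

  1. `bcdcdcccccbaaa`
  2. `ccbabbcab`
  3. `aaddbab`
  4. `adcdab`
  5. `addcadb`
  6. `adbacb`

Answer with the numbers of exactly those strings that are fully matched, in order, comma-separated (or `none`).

2

1 → no match — must end with `b`
2 → match
3 → no match
4 → no match
5 → no match
6 → no match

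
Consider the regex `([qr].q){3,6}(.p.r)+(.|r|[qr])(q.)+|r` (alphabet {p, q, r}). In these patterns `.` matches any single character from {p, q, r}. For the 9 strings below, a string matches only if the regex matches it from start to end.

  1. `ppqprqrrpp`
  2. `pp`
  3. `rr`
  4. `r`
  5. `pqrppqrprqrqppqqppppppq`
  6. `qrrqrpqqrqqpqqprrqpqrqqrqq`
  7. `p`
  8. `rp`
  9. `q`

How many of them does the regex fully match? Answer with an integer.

1

1 → no match
2 → no match
3 → no match
4 → match
5 → no match
6 → no match
7 → no match
8 → no match
9 → no match
Total matched: 1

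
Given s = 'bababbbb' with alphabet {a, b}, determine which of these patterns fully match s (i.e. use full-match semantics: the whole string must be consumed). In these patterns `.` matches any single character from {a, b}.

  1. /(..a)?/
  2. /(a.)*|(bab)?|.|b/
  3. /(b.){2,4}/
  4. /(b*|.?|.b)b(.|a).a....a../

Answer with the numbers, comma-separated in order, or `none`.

1 → no match
2 → no match
3 → match
4 → no match

3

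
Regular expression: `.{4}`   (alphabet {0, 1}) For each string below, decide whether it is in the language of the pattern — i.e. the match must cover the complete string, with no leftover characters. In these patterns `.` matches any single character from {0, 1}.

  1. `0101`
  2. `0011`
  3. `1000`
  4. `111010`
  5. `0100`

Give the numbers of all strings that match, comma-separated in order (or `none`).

1, 2, 3, 5

1 → match
2 → match
3 → match
4 → no match
5 → match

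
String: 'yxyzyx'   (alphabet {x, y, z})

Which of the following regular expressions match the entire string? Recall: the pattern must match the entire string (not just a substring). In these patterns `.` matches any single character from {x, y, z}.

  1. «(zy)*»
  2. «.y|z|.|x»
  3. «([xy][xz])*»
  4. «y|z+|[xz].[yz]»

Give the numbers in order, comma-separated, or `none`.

3

1 → no match
2 → no match
3 → match
4 → no match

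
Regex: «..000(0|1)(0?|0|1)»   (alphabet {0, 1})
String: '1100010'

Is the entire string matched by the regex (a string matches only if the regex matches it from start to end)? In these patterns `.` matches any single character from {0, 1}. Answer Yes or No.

Yes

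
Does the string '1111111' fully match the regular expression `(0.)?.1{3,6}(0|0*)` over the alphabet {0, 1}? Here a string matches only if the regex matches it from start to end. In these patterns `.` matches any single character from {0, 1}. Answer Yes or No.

Yes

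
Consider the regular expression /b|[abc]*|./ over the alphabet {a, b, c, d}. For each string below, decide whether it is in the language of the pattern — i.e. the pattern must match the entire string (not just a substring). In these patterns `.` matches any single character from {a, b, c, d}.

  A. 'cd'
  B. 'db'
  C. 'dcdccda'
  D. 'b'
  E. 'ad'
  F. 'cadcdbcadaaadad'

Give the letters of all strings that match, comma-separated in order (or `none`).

D

A → no match
B → no match
C → no match
D → match
E → no match
F → no match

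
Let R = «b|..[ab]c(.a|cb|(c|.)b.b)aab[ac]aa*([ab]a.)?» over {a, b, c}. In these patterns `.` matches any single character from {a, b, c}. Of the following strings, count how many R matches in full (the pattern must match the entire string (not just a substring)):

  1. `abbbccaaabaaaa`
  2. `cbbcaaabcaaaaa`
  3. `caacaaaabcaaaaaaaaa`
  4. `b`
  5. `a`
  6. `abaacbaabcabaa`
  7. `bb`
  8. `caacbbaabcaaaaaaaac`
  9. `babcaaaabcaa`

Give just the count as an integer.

3

1 → no match
2 → no match
3 → match
4 → match
5 → no match
6 → no match
7 → no match
8 → no match
9 → match
Total matched: 3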